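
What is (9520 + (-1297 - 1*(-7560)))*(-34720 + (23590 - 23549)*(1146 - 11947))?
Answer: -7537345263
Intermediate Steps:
(9520 + (-1297 - 1*(-7560)))*(-34720 + (23590 - 23549)*(1146 - 11947)) = (9520 + (-1297 + 7560))*(-34720 + 41*(-10801)) = (9520 + 6263)*(-34720 - 442841) = 15783*(-477561) = -7537345263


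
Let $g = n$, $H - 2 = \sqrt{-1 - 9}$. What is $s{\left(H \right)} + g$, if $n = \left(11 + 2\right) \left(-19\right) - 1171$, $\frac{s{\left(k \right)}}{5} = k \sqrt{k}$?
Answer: $-1418 + 5 \left(2 + i \sqrt{10}\right)^{\frac{3}{2}} \approx -1415.8 + 36.122 i$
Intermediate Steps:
$H = 2 + i \sqrt{10}$ ($H = 2 + \sqrt{-1 - 9} = 2 + \sqrt{-10} = 2 + i \sqrt{10} \approx 2.0 + 3.1623 i$)
$s{\left(k \right)} = 5 k^{\frac{3}{2}}$ ($s{\left(k \right)} = 5 k \sqrt{k} = 5 k^{\frac{3}{2}}$)
$n = -1418$ ($n = 13 \left(-19\right) - 1171 = -247 - 1171 = -1418$)
$g = -1418$
$s{\left(H \right)} + g = 5 \left(2 + i \sqrt{10}\right)^{\frac{3}{2}} - 1418 = -1418 + 5 \left(2 + i \sqrt{10}\right)^{\frac{3}{2}}$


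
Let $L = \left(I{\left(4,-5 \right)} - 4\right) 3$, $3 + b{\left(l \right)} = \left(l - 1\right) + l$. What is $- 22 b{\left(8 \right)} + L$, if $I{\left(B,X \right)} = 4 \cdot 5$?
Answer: $-216$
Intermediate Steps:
$b{\left(l \right)} = -4 + 2 l$ ($b{\left(l \right)} = -3 + \left(\left(l - 1\right) + l\right) = -3 + \left(\left(-1 + l\right) + l\right) = -3 + \left(-1 + 2 l\right) = -4 + 2 l$)
$I{\left(B,X \right)} = 20$
$L = 48$ ($L = \left(20 - 4\right) 3 = 16 \cdot 3 = 48$)
$- 22 b{\left(8 \right)} + L = - 22 \left(-4 + 2 \cdot 8\right) + 48 = - 22 \left(-4 + 16\right) + 48 = \left(-22\right) 12 + 48 = -264 + 48 = -216$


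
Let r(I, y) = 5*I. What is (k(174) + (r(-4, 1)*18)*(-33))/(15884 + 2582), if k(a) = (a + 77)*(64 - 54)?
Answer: 7195/9233 ≈ 0.77927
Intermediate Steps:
k(a) = 770 + 10*a (k(a) = (77 + a)*10 = 770 + 10*a)
(k(174) + (r(-4, 1)*18)*(-33))/(15884 + 2582) = ((770 + 10*174) + ((5*(-4))*18)*(-33))/(15884 + 2582) = ((770 + 1740) - 20*18*(-33))/18466 = (2510 - 360*(-33))*(1/18466) = (2510 + 11880)*(1/18466) = 14390*(1/18466) = 7195/9233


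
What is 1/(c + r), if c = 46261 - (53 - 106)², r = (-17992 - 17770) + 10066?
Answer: 1/17756 ≈ 5.6319e-5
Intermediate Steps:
r = -25696 (r = -35762 + 10066 = -25696)
c = 43452 (c = 46261 - 1*(-53)² = 46261 - 1*2809 = 46261 - 2809 = 43452)
1/(c + r) = 1/(43452 - 25696) = 1/17756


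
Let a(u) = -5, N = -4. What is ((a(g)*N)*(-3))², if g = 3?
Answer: 3600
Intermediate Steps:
((a(g)*N)*(-3))² = (-5*(-4)*(-3))² = (20*(-3))² = (-60)² = 3600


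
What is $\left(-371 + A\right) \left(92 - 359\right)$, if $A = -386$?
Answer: $202119$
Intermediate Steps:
$\left(-371 + A\right) \left(92 - 359\right) = \left(-371 - 386\right) \left(92 - 359\right) = \left(-757\right) \left(-267\right) = 202119$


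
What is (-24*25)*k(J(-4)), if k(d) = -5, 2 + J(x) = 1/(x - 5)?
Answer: 3000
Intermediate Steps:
J(x) = -2 + 1/(-5 + x) (J(x) = -2 + 1/(x - 5) = -2 + 1/(-5 + x))
(-24*25)*k(J(-4)) = -24*25*(-5) = -600*(-5) = 3000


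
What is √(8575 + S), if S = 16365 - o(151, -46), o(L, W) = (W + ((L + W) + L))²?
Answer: 2*I*√4790 ≈ 138.42*I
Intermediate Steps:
o(L, W) = (2*L + 2*W)² (o(L, W) = (W + (W + 2*L))² = (2*L + 2*W)²)
S = -27735 (S = 16365 - 4*(151 - 46)² = 16365 - 4*105² = 16365 - 4*11025 = 16365 - 1*44100 = 16365 - 44100 = -27735)
√(8575 + S) = √(8575 - 27735) = √(-19160) = 2*I*√4790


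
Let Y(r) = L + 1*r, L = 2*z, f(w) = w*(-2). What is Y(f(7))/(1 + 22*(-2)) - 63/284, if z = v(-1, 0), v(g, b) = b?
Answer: 1267/12212 ≈ 0.10375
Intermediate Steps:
f(w) = -2*w
z = 0
L = 0 (L = 2*0 = 0)
Y(r) = r (Y(r) = 0 + 1*r = 0 + r = r)
Y(f(7))/(1 + 22*(-2)) - 63/284 = (-2*7)/(1 + 22*(-2)) - 63/284 = -14/(1 - 44) - 63*1/284 = -14/(-43) - 63/284 = -14*(-1/43) - 63/284 = 14/43 - 63/284 = 1267/12212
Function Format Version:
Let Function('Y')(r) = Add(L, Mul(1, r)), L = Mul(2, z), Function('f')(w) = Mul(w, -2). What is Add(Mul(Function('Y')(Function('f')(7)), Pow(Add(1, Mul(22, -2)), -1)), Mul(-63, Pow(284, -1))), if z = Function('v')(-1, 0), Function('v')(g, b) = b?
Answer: Rational(1267, 12212) ≈ 0.10375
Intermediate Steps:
Function('f')(w) = Mul(-2, w)
z = 0
L = 0 (L = Mul(2, 0) = 0)
Function('Y')(r) = r (Function('Y')(r) = Add(0, Mul(1, r)) = Add(0, r) = r)
Add(Mul(Function('Y')(Function('f')(7)), Pow(Add(1, Mul(22, -2)), -1)), Mul(-63, Pow(284, -1))) = Add(Mul(Mul(-2, 7), Pow(Add(1, Mul(22, -2)), -1)), Mul(-63, Pow(284, -1))) = Add(Mul(-14, Pow(Add(1, -44), -1)), Mul(-63, Rational(1, 284))) = Add(Mul(-14, Pow(-43, -1)), Rational(-63, 284)) = Add(Mul(-14, Rational(-1, 43)), Rational(-63, 284)) = Add(Rational(14, 43), Rational(-63, 284)) = Rational(1267, 12212)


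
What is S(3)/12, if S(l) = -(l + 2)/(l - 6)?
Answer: 5/36 ≈ 0.13889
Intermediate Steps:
S(l) = -(2 + l)/(-6 + l)
S(3)/12 = ((-2 - 1*3)/(-6 + 3))/12 = ((-2 - 3)/(-3))/12 = (-⅓*(-5))/12 = (1/12)*(5/3) = 5/36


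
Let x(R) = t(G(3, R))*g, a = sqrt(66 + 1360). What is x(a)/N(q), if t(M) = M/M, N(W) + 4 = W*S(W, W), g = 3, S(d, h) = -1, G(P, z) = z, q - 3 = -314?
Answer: 3/307 ≈ 0.0097720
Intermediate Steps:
q = -311 (q = 3 - 314 = -311)
N(W) = -4 - W (N(W) = -4 + W*(-1) = -4 - W)
a = sqrt(1426) ≈ 37.762
t(M) = 1
x(R) = 3 (x(R) = 1*3 = 3)
x(a)/N(q) = 3/(-4 - 1*(-311)) = 3/(-4 + 311) = 3/307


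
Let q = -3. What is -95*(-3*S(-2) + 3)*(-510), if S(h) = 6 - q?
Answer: -1162800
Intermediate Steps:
S(h) = 9 (S(h) = 6 - 1*(-3) = 6 + 3 = 9)
-95*(-3*S(-2) + 3)*(-510) = -95*(-3*9 + 3)*(-510) = -95*(-27 + 3)*(-510) = -95*(-24)*(-510) = 2280*(-510) = -1162800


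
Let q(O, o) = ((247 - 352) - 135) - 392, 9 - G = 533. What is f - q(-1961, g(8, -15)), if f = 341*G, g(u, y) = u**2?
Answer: -178052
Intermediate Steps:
G = -524 (G = 9 - 1*533 = 9 - 533 = -524)
f = -178684 (f = 341*(-524) = -178684)
q(O, o) = -632 (q(O, o) = (-105 - 135) - 392 = -240 - 392 = -632)
f - q(-1961, g(8, -15)) = -178684 - 1*(-632) = -178684 + 632 = -178052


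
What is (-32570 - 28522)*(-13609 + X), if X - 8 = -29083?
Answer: 2607650928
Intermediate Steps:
X = -29075 (X = 8 - 29083 = -29075)
(-32570 - 28522)*(-13609 + X) = (-32570 - 28522)*(-13609 - 29075) = -61092*(-42684) = 2607650928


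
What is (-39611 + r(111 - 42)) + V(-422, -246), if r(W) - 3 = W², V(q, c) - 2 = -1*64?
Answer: -34909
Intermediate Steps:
V(q, c) = -62 (V(q, c) = 2 - 1*64 = 2 - 64 = -62)
r(W) = 3 + W²
(-39611 + r(111 - 42)) + V(-422, -246) = (-39611 + (3 + (111 - 42)²)) - 62 = (-39611 + (3 + 69²)) - 62 = (-39611 + (3 + 4761)) - 62 = (-39611 + 4764) - 62 = -34847 - 62 = -34909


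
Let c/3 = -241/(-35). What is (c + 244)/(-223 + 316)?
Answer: 9263/3255 ≈ 2.8458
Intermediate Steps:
c = 723/35 (c = 3*(-241/(-35)) = 3*(-241*(-1/35)) = 3*(241/35) = 723/35 ≈ 20.657)
(c + 244)/(-223 + 316) = (723/35 + 244)/(-223 + 316) = (9263/35)/93 = (9263/35)*(1/93) = 9263/3255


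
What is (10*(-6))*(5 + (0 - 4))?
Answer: -60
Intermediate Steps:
(10*(-6))*(5 + (0 - 4)) = -60*(5 - 4) = -60*1 = -60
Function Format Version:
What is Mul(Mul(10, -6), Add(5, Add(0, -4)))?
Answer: -60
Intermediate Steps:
Mul(Mul(10, -6), Add(5, Add(0, -4))) = Mul(-60, Add(5, -4)) = Mul(-60, 1) = -60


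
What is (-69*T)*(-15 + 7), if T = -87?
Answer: -48024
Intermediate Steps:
(-69*T)*(-15 + 7) = (-69*(-87))*(-15 + 7) = 6003*(-8) = -48024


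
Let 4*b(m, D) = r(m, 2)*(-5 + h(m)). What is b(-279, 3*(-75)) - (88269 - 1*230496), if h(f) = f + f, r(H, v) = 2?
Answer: 283891/2 ≈ 1.4195e+5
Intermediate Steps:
h(f) = 2*f
b(m, D) = -5/2 + m (b(m, D) = (2*(-5 + 2*m))/4 = (-10 + 4*m)/4 = -5/2 + m)
b(-279, 3*(-75)) - (88269 - 1*230496) = (-5/2 - 279) - (88269 - 1*230496) = -563/2 - (88269 - 230496) = -563/2 - 1*(-142227) = -563/2 + 142227 = 283891/2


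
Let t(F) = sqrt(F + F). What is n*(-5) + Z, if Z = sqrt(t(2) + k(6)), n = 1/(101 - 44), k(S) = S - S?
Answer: -5/57 + sqrt(2) ≈ 1.3265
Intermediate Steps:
k(S) = 0
n = 1/57 ≈ 0.017544
t(F) = sqrt(2)*sqrt(F) (t(F) = sqrt(2*F) = sqrt(2)*sqrt(F))
Z = sqrt(2) (Z = sqrt(sqrt(2)*sqrt(2) + 0) = sqrt(2 + 0) = sqrt(2) ≈ 1.4142)
n*(-5) + Z = (1/57)*(-5) + sqrt(2) = -5/57 + sqrt(2)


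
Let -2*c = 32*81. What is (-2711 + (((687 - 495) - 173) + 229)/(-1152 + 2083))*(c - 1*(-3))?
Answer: 3263135049/931 ≈ 3.5050e+6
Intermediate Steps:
c = -1296 (c = -16*81 = -1/2*2592 = -1296)
(-2711 + (((687 - 495) - 173) + 229)/(-1152 + 2083))*(c - 1*(-3)) = (-2711 + (((687 - 495) - 173) + 229)/(-1152 + 2083))*(-1296 - 1*(-3)) = (-2711 + ((192 - 173) + 229)/931)*(-1296 + 3) = (-2711 + (19 + 229)*(1/931))*(-1293) = (-2711 + 248*(1/931))*(-1293) = (-2711 + 248/931)*(-1293) = -2523693/931*(-1293) = 3263135049/931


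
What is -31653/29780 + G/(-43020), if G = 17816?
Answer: -94613627/64056780 ≈ -1.4770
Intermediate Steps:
-31653/29780 + G/(-43020) = -31653/29780 + 17816/(-43020) = -31653*1/29780 + 17816*(-1/43020) = -31653/29780 - 4454/10755 = -94613627/64056780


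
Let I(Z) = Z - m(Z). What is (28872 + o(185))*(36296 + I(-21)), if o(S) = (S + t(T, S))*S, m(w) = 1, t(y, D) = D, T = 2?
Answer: 3530258228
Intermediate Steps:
o(S) = 2*S² (o(S) = (S + S)*S = (2*S)*S = 2*S²)
I(Z) = -1 + Z (I(Z) = Z - 1*1 = Z - 1 = -1 + Z)
(28872 + o(185))*(36296 + I(-21)) = (28872 + 2*185²)*(36296 + (-1 - 21)) = (28872 + 2*34225)*(36296 - 22) = (28872 + 68450)*36274 = 97322*36274 = 3530258228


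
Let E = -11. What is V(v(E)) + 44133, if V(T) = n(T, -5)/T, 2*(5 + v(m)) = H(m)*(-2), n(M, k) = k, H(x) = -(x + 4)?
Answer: 529601/12 ≈ 44133.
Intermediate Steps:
H(x) = -4 - x (H(x) = -(4 + x) = -4 - x)
v(m) = -1 + m (v(m) = -5 + ((-4 - m)*(-2))/2 = -5 + (8 + 2*m)/2 = -5 + (4 + m) = -1 + m)
V(T) = -5/T
V(v(E)) + 44133 = -5/(-1 - 11) + 44133 = -5/(-12) + 44133 = -5*(-1/12) + 44133 = 5/12 + 44133 = 529601/12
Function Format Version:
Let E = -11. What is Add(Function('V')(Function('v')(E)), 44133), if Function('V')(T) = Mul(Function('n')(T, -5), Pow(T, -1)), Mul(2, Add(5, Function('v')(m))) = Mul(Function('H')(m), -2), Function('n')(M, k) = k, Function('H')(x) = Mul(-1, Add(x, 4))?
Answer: Rational(529601, 12) ≈ 44133.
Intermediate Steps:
Function('H')(x) = Add(-4, Mul(-1, x)) (Function('H')(x) = Mul(-1, Add(4, x)) = Add(-4, Mul(-1, x)))
Function('v')(m) = Add(-1, m) (Function('v')(m) = Add(-5, Mul(Rational(1, 2), Mul(Add(-4, Mul(-1, m)), -2))) = Add(-5, Mul(Rational(1, 2), Add(8, Mul(2, m)))) = Add(-5, Add(4, m)) = Add(-1, m))
Function('V')(T) = Mul(-5, Pow(T, -1))
Add(Function('V')(Function('v')(E)), 44133) = Add(Mul(-5, Pow(Add(-1, -11), -1)), 44133) = Add(Mul(-5, Pow(-12, -1)), 44133) = Add(Mul(-5, Rational(-1, 12)), 44133) = Add(Rational(5, 12), 44133) = Rational(529601, 12)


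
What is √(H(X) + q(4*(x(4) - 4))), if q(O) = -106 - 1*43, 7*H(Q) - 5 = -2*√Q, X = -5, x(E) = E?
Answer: √(-7266 - 14*I*√5)/7 ≈ 0.026232 - 12.177*I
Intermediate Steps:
H(Q) = 5/7 - 2*√Q/7 (H(Q) = 5/7 + (-2*√Q)/7 = 5/7 - 2*√Q/7)
q(O) = -149 (q(O) = -106 - 43 = -149)
√(H(X) + q(4*(x(4) - 4))) = √((5/7 - 2*I*√5/7) - 149) = √(-1038/7 - 2*I*√5/7)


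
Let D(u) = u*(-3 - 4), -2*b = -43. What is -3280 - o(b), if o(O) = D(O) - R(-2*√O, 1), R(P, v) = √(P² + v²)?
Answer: -6259/2 + √87 ≈ -3120.2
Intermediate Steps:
b = 43/2 (b = -½*(-43) = 43/2 ≈ 21.500)
D(u) = -7*u (D(u) = u*(-7) = -7*u)
o(O) = -√(1 + 4*O) - 7*O (o(O) = -7*O - √((-2*√O)² + 1²) = -7*O - √(4*O + 1) = -7*O - √(1 + 4*O) = -√(1 + 4*O) - 7*O)
-3280 - o(b) = -3280 - (-√(1 + 4*(43/2)) - 7*43/2) = -3280 - (-√(1 + 86) - 301/2) = -3280 - (-√87 - 301/2) = -3280 - (-301/2 - √87) = -3280 + (301/2 + √87) = -6259/2 + √87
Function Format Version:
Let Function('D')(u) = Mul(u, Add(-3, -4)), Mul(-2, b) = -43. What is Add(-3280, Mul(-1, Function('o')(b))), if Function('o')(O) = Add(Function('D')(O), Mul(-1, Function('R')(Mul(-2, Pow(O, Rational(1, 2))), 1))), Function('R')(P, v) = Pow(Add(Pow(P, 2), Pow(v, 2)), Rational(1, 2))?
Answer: Add(Rational(-6259, 2), Pow(87, Rational(1, 2))) ≈ -3120.2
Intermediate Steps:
b = Rational(43, 2) (b = Mul(Rational(-1, 2), -43) = Rational(43, 2) ≈ 21.500)
Function('D')(u) = Mul(-7, u) (Function('D')(u) = Mul(u, -7) = Mul(-7, u))
Function('o')(O) = Add(Mul(-1, Pow(Add(1, Mul(4, O)), Rational(1, 2))), Mul(-7, O)) (Function('o')(O) = Add(Mul(-7, O), Mul(-1, Pow(Add(Pow(Mul(-2, Pow(O, Rational(1, 2))), 2), Pow(1, 2)), Rational(1, 2)))) = Add(Mul(-7, O), Mul(-1, Pow(Add(Mul(4, O), 1), Rational(1, 2)))) = Add(Mul(-7, O), Mul(-1, Pow(Add(1, Mul(4, O)), Rational(1, 2)))) = Add(Mul(-1, Pow(Add(1, Mul(4, O)), Rational(1, 2))), Mul(-7, O)))
Add(-3280, Mul(-1, Function('o')(b))) = Add(-3280, Mul(-1, Add(Mul(-1, Pow(Add(1, Mul(4, Rational(43, 2))), Rational(1, 2))), Mul(-7, Rational(43, 2))))) = Add(-3280, Mul(-1, Add(Mul(-1, Pow(Add(1, 86), Rational(1, 2))), Rational(-301, 2)))) = Add(-3280, Mul(-1, Add(Mul(-1, Pow(87, Rational(1, 2))), Rational(-301, 2)))) = Add(-3280, Mul(-1, Add(Rational(-301, 2), Mul(-1, Pow(87, Rational(1, 2)))))) = Add(-3280, Add(Rational(301, 2), Pow(87, Rational(1, 2)))) = Add(Rational(-6259, 2), Pow(87, Rational(1, 2)))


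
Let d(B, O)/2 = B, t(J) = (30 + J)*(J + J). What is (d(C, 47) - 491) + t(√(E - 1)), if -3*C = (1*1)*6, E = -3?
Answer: -503 + 120*I ≈ -503.0 + 120.0*I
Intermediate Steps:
t(J) = 2*J*(30 + J) (t(J) = (30 + J)*(2*J) = 2*J*(30 + J))
C = -2 (C = -1*1*6/3 = -6/3 = -⅓*6 = -2)
d(B, O) = 2*B
(d(C, 47) - 491) + t(√(E - 1)) = (2*(-2) - 491) + 2*√(-3 - 1)*(30 + √(-3 - 1)) = (-4 - 491) + 2*√(-4)*(30 + √(-4)) = -495 + 2*(2*I)*(30 + 2*I) = -495 + 4*I*(30 + 2*I)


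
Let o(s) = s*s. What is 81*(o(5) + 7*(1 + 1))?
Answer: 3159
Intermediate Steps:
o(s) = s²
81*(o(5) + 7*(1 + 1)) = 81*(5² + 7*(1 + 1)) = 81*(25 + 7*2) = 81*(25 + 14) = 81*39 = 3159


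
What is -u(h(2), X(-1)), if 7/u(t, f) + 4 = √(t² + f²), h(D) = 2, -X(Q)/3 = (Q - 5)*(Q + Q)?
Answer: -7/321 - 35*√13/642 ≈ -0.21837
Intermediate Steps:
X(Q) = -6*Q*(-5 + Q) (X(Q) = -3*(Q - 5)*(Q + Q) = -3*(-5 + Q)*2*Q = -6*Q*(-5 + Q))
u(t, f) = 7/(-4 + √(f² + t²)) (u(t, f) = 7/(-4 + √(t² + f²)) = 7/(-4 + √(f² + t²)))
-u(h(2), X(-1)) = -7/(-4 + √((6*(-1)*(5 - 1*(-1)))² + 2²)) = -7/(-4 + √((6*(-1)*(5 + 1))² + 4)) = -7/(-4 + √((6*(-1)*6)² + 4)) = -7/(-4 + √((-36)² + 4)) = -7/(-4 + √(1296 + 4)) = -7/(-4 + √1300) = -7/(-4 + 10*√13)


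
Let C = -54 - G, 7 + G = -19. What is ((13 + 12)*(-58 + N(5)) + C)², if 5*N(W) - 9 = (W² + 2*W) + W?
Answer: 1520289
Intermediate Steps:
N(W) = 9/5 + W²/5 + 3*W/5 (N(W) = 9/5 + ((W² + 2*W) + W)/5 = 9/5 + (W² + 3*W)/5 = 9/5 + (W²/5 + 3*W/5) = 9/5 + W²/5 + 3*W/5)
G = -26 (G = -7 - 19 = -26)
C = -28 (C = -54 - 1*(-26) = -54 + 26 = -28)
((13 + 12)*(-58 + N(5)) + C)² = ((13 + 12)*(-58 + (9/5 + (⅕)*5² + (⅗)*5)) - 28)² = (25*(-58 + (9/5 + (⅕)*25 + 3)) - 28)² = (25*(-58 + (9/5 + 5 + 3)) - 28)² = (25*(-58 + 49/5) - 28)² = (25*(-241/5) - 28)² = (-1205 - 28)² = (-1233)² = 1520289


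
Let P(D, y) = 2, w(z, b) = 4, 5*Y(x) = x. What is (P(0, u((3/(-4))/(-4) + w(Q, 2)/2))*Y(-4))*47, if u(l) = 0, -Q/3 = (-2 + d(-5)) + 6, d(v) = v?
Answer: -376/5 ≈ -75.200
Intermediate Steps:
Y(x) = x/5
Q = 3 (Q = -3*((-2 - 5) + 6) = -3*(-7 + 6) = -3*(-1) = 3)
(P(0, u((3/(-4))/(-4) + w(Q, 2)/2))*Y(-4))*47 = (2*((1/5)*(-4)))*47 = (2*(-4/5))*47 = -8/5*47 = -376/5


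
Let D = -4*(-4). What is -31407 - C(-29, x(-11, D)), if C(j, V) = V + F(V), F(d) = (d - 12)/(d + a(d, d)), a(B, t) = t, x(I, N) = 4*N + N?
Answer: -1259497/40 ≈ -31487.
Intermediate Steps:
D = 16
x(I, N) = 5*N
F(d) = (-12 + d)/(2*d) (F(d) = (d - 12)/(d + d) = (-12 + d)/((2*d)) = (-12 + d)*(1/(2*d)) = (-12 + d)/(2*d))
C(j, V) = V + (-12 + V)/(2*V)
-31407 - C(-29, x(-11, D)) = -31407 - (½ + 5*16 - 6/(5*16)) = -31407 - (½ + 80 - 6/80) = -31407 - (½ + 80 - 6*1/80) = -31407 - (½ + 80 - 3/40) = -31407 - 1*3217/40 = -31407 - 3217/40 = -1259497/40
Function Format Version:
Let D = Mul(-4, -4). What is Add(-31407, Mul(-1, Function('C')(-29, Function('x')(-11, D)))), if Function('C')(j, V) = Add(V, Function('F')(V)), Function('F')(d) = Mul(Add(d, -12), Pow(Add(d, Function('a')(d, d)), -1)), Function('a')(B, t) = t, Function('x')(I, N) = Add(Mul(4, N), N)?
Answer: Rational(-1259497, 40) ≈ -31487.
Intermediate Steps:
D = 16
Function('x')(I, N) = Mul(5, N)
Function('F')(d) = Mul(Rational(1, 2), Pow(d, -1), Add(-12, d)) (Function('F')(d) = Mul(Add(d, -12), Pow(Add(d, d), -1)) = Mul(Add(-12, d), Pow(Mul(2, d), -1)) = Mul(Add(-12, d), Mul(Rational(1, 2), Pow(d, -1))) = Mul(Rational(1, 2), Pow(d, -1), Add(-12, d)))
Function('C')(j, V) = Add(V, Mul(Rational(1, 2), Pow(V, -1), Add(-12, V)))
Add(-31407, Mul(-1, Function('C')(-29, Function('x')(-11, D)))) = Add(-31407, Mul(-1, Add(Rational(1, 2), Mul(5, 16), Mul(-6, Pow(Mul(5, 16), -1))))) = Add(-31407, Mul(-1, Add(Rational(1, 2), 80, Mul(-6, Pow(80, -1))))) = Add(-31407, Mul(-1, Add(Rational(1, 2), 80, Mul(-6, Rational(1, 80))))) = Add(-31407, Mul(-1, Add(Rational(1, 2), 80, Rational(-3, 40)))) = Add(-31407, Mul(-1, Rational(3217, 40))) = Add(-31407, Rational(-3217, 40)) = Rational(-1259497, 40)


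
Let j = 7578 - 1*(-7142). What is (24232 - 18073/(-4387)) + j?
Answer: 170900497/4387 ≈ 38956.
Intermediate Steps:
j = 14720 (j = 7578 + 7142 = 14720)
(24232 - 18073/(-4387)) + j = (24232 - 18073/(-4387)) + 14720 = (24232 - 18073*(-1/4387)) + 14720 = (24232 + 18073/4387) + 14720 = 106323857/4387 + 14720 = 170900497/4387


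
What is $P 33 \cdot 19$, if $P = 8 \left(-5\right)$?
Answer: $-25080$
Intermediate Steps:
$P = -40$
$P 33 \cdot 19 = \left(-40\right) 33 \cdot 19 = \left(-1320\right) 19 = -25080$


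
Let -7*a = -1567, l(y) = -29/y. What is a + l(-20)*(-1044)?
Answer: -45148/35 ≈ -1289.9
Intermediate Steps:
a = 1567/7 (a = -1/7*(-1567) = 1567/7 ≈ 223.86)
a + l(-20)*(-1044) = 1567/7 - 29/(-20)*(-1044) = 1567/7 - 29*(-1/20)*(-1044) = 1567/7 + (29/20)*(-1044) = 1567/7 - 7569/5 = -45148/35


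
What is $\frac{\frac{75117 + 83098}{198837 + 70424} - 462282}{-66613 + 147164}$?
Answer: $- \frac{124474355387}{21689242811} \approx -5.739$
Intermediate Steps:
$\frac{\frac{75117 + 83098}{198837 + 70424} - 462282}{-66613 + 147164} = \frac{\frac{158215}{269261} - 462282}{80551} = \left(158215 \cdot \frac{1}{269261} - 462282\right) \frac{1}{80551} = \left(\frac{158215}{269261} - 462282\right) \frac{1}{80551} = \left(- \frac{124474355387}{269261}\right) \frac{1}{80551} = - \frac{124474355387}{21689242811}$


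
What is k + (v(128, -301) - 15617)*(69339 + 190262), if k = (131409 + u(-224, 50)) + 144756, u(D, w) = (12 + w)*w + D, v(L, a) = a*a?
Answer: 19466200425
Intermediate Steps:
v(L, a) = a²
u(D, w) = D + w*(12 + w) (u(D, w) = w*(12 + w) + D = D + w*(12 + w))
k = 279041 (k = (131409 + (-224 + 50² + 12*50)) + 144756 = (131409 + (-224 + 2500 + 600)) + 144756 = (131409 + 2876) + 144756 = 134285 + 144756 = 279041)
k + (v(128, -301) - 15617)*(69339 + 190262) = 279041 + ((-301)² - 15617)*(69339 + 190262) = 279041 + (90601 - 15617)*259601 = 279041 + 74984*259601 = 279041 + 19465921384 = 19466200425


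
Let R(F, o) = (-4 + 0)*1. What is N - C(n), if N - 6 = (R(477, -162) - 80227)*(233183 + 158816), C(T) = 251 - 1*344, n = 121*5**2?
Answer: -31450471670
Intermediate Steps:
n = 3025 (n = 121*25 = 3025)
R(F, o) = -4 (R(F, o) = -4*1 = -4)
C(T) = -93 (C(T) = 251 - 344 = -93)
N = -31450471763 (N = 6 + (-4 - 80227)*(233183 + 158816) = 6 - 80231*391999 = 6 - 31450471769 = -31450471763)
N - C(n) = -31450471763 - 1*(-93) = -31450471763 + 93 = -31450471670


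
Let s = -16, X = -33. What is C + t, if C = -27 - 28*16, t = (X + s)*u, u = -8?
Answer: -83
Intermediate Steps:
t = 392 (t = (-33 - 16)*(-8) = -49*(-8) = 392)
C = -475 (C = -27 - 448 = -475)
C + t = -475 + 392 = -83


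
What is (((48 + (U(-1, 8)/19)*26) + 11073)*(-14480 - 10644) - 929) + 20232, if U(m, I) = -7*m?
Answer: -5312881887/19 ≈ -2.7963e+8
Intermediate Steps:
(((48 + (U(-1, 8)/19)*26) + 11073)*(-14480 - 10644) - 929) + 20232 = (((48 + (-7*(-1)/19)*26) + 11073)*(-14480 - 10644) - 929) + 20232 = (((48 + (7*(1/19))*26) + 11073)*(-25124) - 929) + 20232 = (((48 + (7/19)*26) + 11073)*(-25124) - 929) + 20232 = (((48 + 182/19) + 11073)*(-25124) - 929) + 20232 = ((1094/19 + 11073)*(-25124) - 929) + 20232 = ((211481/19)*(-25124) - 929) + 20232 = (-5313248644/19 - 929) + 20232 = -5313266295/19 + 20232 = -5312881887/19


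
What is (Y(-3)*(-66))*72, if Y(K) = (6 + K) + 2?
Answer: -23760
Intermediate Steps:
Y(K) = 8 + K
(Y(-3)*(-66))*72 = ((8 - 3)*(-66))*72 = (5*(-66))*72 = -330*72 = -23760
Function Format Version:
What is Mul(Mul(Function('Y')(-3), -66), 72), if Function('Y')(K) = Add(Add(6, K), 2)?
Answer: -23760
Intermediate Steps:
Function('Y')(K) = Add(8, K)
Mul(Mul(Function('Y')(-3), -66), 72) = Mul(Mul(Add(8, -3), -66), 72) = Mul(Mul(5, -66), 72) = Mul(-330, 72) = -23760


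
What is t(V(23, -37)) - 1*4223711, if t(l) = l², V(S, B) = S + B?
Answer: -4223515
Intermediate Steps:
V(S, B) = B + S
t(V(23, -37)) - 1*4223711 = (-37 + 23)² - 1*4223711 = (-14)² - 4223711 = 196 - 4223711 = -4223515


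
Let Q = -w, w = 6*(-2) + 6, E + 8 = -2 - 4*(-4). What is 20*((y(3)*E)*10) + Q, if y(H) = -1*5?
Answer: -5994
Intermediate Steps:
E = 6 (E = -8 + (-2 - 4*(-4)) = -8 + (-2 + 16) = -8 + 14 = 6)
y(H) = -5
w = -6 (w = -12 + 6 = -6)
Q = 6 (Q = -1*(-6) = 6)
20*((y(3)*E)*10) + Q = 20*(-5*6*10) + 6 = 20*(-30*10) + 6 = 20*(-300) + 6 = -6000 + 6 = -5994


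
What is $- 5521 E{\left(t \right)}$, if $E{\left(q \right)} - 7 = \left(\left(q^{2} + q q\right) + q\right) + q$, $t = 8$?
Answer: $-833671$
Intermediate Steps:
$E{\left(q \right)} = 7 + 2 q + 2 q^{2}$ ($E{\left(q \right)} = 7 + \left(\left(\left(q^{2} + q q\right) + q\right) + q\right) = 7 + \left(\left(\left(q^{2} + q^{2}\right) + q\right) + q\right) = 7 + \left(\left(2 q^{2} + q\right) + q\right) = 7 + \left(\left(q + 2 q^{2}\right) + q\right) = 7 + \left(2 q + 2 q^{2}\right) = 7 + 2 q + 2 q^{2}$)
$- 5521 E{\left(t \right)} = - 5521 \left(7 + 2 \cdot 8 + 2 \cdot 8^{2}\right) = - 5521 \left(7 + 16 + 2 \cdot 64\right) = - 5521 \left(7 + 16 + 128\right) = \left(-5521\right) 151 = -833671$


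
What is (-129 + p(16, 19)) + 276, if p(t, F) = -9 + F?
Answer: 157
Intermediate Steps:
(-129 + p(16, 19)) + 276 = (-129 + (-9 + 19)) + 276 = (-129 + 10) + 276 = -119 + 276 = 157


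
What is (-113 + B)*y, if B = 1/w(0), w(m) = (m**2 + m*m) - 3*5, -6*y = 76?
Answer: 64448/45 ≈ 1432.2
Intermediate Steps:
y = -38/3 (y = -1/6*76 = -38/3 ≈ -12.667)
w(m) = -15 + 2*m**2 (w(m) = (m**2 + m**2) - 15 = 2*m**2 - 15 = -15 + 2*m**2)
B = -1/15 (B = 1/(-15 + 2*0**2) = 1/(-15 + 2*0) = 1/(-15 + 0) = 1/(-15) = -1/15 ≈ -0.066667)
(-113 + B)*y = (-113 - 1/15)*(-38/3) = -1696/15*(-38/3) = 64448/45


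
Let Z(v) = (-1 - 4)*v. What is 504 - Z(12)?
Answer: 564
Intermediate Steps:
Z(v) = -5*v
504 - Z(12) = 504 - (-5)*12 = 504 - 1*(-60) = 504 + 60 = 564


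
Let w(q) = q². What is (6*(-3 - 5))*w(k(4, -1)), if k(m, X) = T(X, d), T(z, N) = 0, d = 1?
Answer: 0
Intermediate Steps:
k(m, X) = 0
(6*(-3 - 5))*w(k(4, -1)) = (6*(-3 - 5))*0² = (6*(-8))*0 = -48*0 = 0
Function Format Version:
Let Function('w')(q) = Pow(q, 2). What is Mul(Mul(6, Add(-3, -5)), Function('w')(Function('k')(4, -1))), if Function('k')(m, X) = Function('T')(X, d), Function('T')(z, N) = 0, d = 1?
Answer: 0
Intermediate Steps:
Function('k')(m, X) = 0
Mul(Mul(6, Add(-3, -5)), Function('w')(Function('k')(4, -1))) = Mul(Mul(6, Add(-3, -5)), Pow(0, 2)) = Mul(Mul(6, -8), 0) = Mul(-48, 0) = 0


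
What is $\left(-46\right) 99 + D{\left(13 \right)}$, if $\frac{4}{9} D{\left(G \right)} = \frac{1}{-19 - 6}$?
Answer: $- \frac{455409}{100} \approx -4554.1$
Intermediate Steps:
$D{\left(G \right)} = - \frac{9}{100}$ ($D{\left(G \right)} = \frac{9}{4 \left(-19 - 6\right)} = \frac{9}{4 \left(-25\right)} = \frac{9}{4} \left(- \frac{1}{25}\right) = - \frac{9}{100}$)
$\left(-46\right) 99 + D{\left(13 \right)} = \left(-46\right) 99 - \frac{9}{100} = -4554 - \frac{9}{100} = - \frac{455409}{100}$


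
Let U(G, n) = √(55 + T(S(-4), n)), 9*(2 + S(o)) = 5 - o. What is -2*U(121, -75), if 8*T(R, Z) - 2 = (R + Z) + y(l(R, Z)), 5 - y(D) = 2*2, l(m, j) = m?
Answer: -√734/2 ≈ -13.546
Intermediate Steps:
y(D) = 1 (y(D) = 5 - 2*2 = 5 - 1*4 = 5 - 4 = 1)
S(o) = -13/9 - o/9 (S(o) = -2 + (5 - o)/9 = -2 + (5/9 - o/9) = -13/9 - o/9)
T(R, Z) = 3/8 + R/8 + Z/8 (T(R, Z) = ¼ + ((R + Z) + 1)/8 = ¼ + (1 + R + Z)/8 = ¼ + (⅛ + R/8 + Z/8) = 3/8 + R/8 + Z/8)
U(G, n) = √(221/4 + n/8) (U(G, n) = √(55 + (3/8 + (-13/9 - ⅑*(-4))/8 + n/8)) = √(55 + (3/8 + (-13/9 + 4/9)/8 + n/8)) = √(55 + (3/8 + (⅛)*(-1) + n/8)) = √(55 + (3/8 - ⅛ + n/8)) = √(55 + (¼ + n/8)) = √(221/4 + n/8))
-2*U(121, -75) = -√(884 + 2*(-75))/2 = -√(884 - 150)/2 = -√734/2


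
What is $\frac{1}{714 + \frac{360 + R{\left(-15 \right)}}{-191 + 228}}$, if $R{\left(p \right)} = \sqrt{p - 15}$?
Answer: $\frac{165131}{119510219} - \frac{37 i \sqrt{30}}{717061314} \approx 0.0013817 - 2.8262 \cdot 10^{-7} i$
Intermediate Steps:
$R{\left(p \right)} = \sqrt{-15 + p}$
$\frac{1}{714 + \frac{360 + R{\left(-15 \right)}}{-191 + 228}} = \frac{1}{714 + \frac{360 + \sqrt{-15 - 15}}{-191 + 228}} = \frac{1}{714 + \frac{360 + \sqrt{-30}}{37}} = \frac{1}{714 + \left(360 + i \sqrt{30}\right) \frac{1}{37}} = \frac{1}{714 + \left(\frac{360}{37} + \frac{i \sqrt{30}}{37}\right)} = \frac{1}{\frac{26778}{37} + \frac{i \sqrt{30}}{37}}$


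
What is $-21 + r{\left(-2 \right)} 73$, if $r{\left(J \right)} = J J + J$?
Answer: $125$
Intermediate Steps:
$r{\left(J \right)} = J + J^{2}$ ($r{\left(J \right)} = J^{2} + J = J + J^{2}$)
$-21 + r{\left(-2 \right)} 73 = -21 + - 2 \left(1 - 2\right) 73 = -21 + \left(-2\right) \left(-1\right) 73 = -21 + 2 \cdot 73 = -21 + 146 = 125$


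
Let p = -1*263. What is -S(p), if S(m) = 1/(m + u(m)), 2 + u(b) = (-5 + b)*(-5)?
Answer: -1/1075 ≈ -0.00093023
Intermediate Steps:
u(b) = 23 - 5*b (u(b) = -2 + (-5 + b)*(-5) = -2 + (25 - 5*b) = 23 - 5*b)
p = -263
S(m) = 1/(23 - 4*m) (S(m) = 1/(m + (23 - 5*m)) = 1/(23 - 4*m))
-S(p) = -(-1)/(-23 + 4*(-263)) = -(-1)/(-23 - 1052) = -(-1)/(-1075) = -(-1)*(-1)/1075 = -1*1/1075 = -1/1075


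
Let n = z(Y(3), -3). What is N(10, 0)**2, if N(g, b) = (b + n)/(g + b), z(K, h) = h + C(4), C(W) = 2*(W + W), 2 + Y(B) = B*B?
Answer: 169/100 ≈ 1.6900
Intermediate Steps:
Y(B) = -2 + B**2 (Y(B) = -2 + B*B = -2 + B**2)
C(W) = 4*W (C(W) = 2*(2*W) = 4*W)
z(K, h) = 16 + h (z(K, h) = h + 4*4 = h + 16 = 16 + h)
n = 13 (n = 16 - 3 = 13)
N(g, b) = (13 + b)/(b + g) (N(g, b) = (b + 13)/(g + b) = (13 + b)/(b + g))
N(10, 0)**2 = ((13 + 0)/(0 + 10))**2 = (13/10)**2 = 169/100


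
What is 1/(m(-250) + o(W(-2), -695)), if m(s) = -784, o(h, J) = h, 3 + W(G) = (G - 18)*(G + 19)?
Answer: -1/1127 ≈ -0.00088731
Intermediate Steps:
W(G) = -3 + (-18 + G)*(19 + G) (W(G) = -3 + (G - 18)*(G + 19) = -3 + (-18 + G)*(19 + G))
1/(m(-250) + o(W(-2), -695)) = 1/(-784 + (-345 - 2 + (-2)²)) = 1/(-784 + (-345 - 2 + 4)) = 1/(-784 - 343) = 1/(-1127) = -1/1127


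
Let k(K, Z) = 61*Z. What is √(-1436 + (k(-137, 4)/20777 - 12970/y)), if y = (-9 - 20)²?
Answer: I*√526928753545426/602533 ≈ 38.097*I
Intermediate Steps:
y = 841 (y = (-29)² = 841)
√(-1436 + (k(-137, 4)/20777 - 12970/y)) = √(-1436 + ((61*4)/20777 - 12970/841)) = √(-1436 + (244*(1/20777) - 12970*1/841)) = √(-1436 + (244/20777 - 12970/841)) = √(-1436 - 269272486/17473457) = √(-25361156738/17473457) = I*√526928753545426/602533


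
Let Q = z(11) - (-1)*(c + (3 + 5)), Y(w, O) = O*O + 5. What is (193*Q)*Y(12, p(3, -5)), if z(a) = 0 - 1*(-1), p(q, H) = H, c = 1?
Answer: 57900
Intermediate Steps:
Y(w, O) = 5 + O² (Y(w, O) = O² + 5 = 5 + O²)
z(a) = 1 (z(a) = 0 + 1 = 1)
Q = 10 (Q = 1 - (-1)*(1 + (3 + 5)) = 1 - (-1)*(1 + 8) = 1 - (-1)*9 = 1 - 1*(-9) = 1 + 9 = 10)
(193*Q)*Y(12, p(3, -5)) = (193*10)*(5 + (-5)²) = 1930*(5 + 25) = 1930*30 = 57900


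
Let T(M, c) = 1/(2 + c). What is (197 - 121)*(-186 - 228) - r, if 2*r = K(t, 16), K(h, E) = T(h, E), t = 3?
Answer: -1132705/36 ≈ -31464.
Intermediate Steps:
K(h, E) = 1/(2 + E)
r = 1/36 (r = 1/(2*(2 + 16)) = (½)/18 = (½)*(1/18) = 1/36 ≈ 0.027778)
(197 - 121)*(-186 - 228) - r = (197 - 121)*(-186 - 228) - 1*1/36 = 76*(-414) - 1/36 = -31464 - 1/36 = -1132705/36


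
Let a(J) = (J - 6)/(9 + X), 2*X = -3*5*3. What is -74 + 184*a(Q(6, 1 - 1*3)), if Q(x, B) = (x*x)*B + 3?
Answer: 8534/9 ≈ 948.22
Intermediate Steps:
X = -45/2 (X = (-3*5*3)/2 = (-15*3)/2 = (½)*(-45) = -45/2 ≈ -22.500)
Q(x, B) = 3 + B*x² (Q(x, B) = x²*B + 3 = B*x² + 3 = 3 + B*x²)
a(J) = 4/9 - 2*J/27 (a(J) = (J - 6)/(9 - 45/2) = (-6 + J)/(-27/2) = (-6 + J)*(-2/27) = 4/9 - 2*J/27)
-74 + 184*a(Q(6, 1 - 1*3)) = -74 + 184*(4/9 - 2*(3 + (1 - 1*3)*6²)/27) = -74 + 184*(4/9 - 2*(3 + (1 - 3)*36)/27) = -74 + 184*(4/9 - 2*(3 - 2*36)/27) = -74 + 184*(4/9 - 2*(3 - 72)/27) = -74 + 184*(4/9 - 2/27*(-69)) = -74 + 184*(4/9 + 46/9) = -74 + 184*(50/9) = -74 + 9200/9 = 8534/9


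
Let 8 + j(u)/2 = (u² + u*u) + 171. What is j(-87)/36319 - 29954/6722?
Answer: -441096341/122068159 ≈ -3.6135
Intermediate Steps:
j(u) = 326 + 4*u² (j(u) = -16 + 2*((u² + u*u) + 171) = -16 + 2*((u² + u²) + 171) = -16 + 2*(2*u² + 171) = -16 + 2*(171 + 2*u²) = -16 + (342 + 4*u²) = 326 + 4*u²)
j(-87)/36319 - 29954/6722 = (326 + 4*(-87)²)/36319 - 29954/6722 = (326 + 4*7569)*(1/36319) - 29954*1/6722 = (326 + 30276)*(1/36319) - 14977/3361 = 30602*(1/36319) - 14977/3361 = 30602/36319 - 14977/3361 = -441096341/122068159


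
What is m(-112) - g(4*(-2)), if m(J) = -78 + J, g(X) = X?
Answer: -182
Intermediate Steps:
m(-112) - g(4*(-2)) = (-78 - 112) - 4*(-2) = -190 - 1*(-8) = -190 + 8 = -182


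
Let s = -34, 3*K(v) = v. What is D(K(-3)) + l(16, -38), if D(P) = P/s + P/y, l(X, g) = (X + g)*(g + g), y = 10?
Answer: 142114/85 ≈ 1671.9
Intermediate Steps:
K(v) = v/3
l(X, g) = 2*g*(X + g) (l(X, g) = (X + g)*(2*g) = 2*g*(X + g))
D(P) = 6*P/85 (D(P) = P/(-34) + P/10 = P*(-1/34) + P*(1/10) = -P/34 + P/10 = 6*P/85)
D(K(-3)) + l(16, -38) = 6*((1/3)*(-3))/85 + 2*(-38)*(16 - 38) = (6/85)*(-1) + 2*(-38)*(-22) = -6/85 + 1672 = 142114/85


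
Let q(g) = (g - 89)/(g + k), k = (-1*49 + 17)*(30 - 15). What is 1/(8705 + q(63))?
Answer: 417/3630011 ≈ 0.00011488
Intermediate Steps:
k = -480 (k = (-49 + 17)*15 = -32*15 = -480)
q(g) = (-89 + g)/(-480 + g) (q(g) = (g - 89)/(g - 480) = (-89 + g)/(-480 + g))
1/(8705 + q(63)) = 1/(8705 + (-89 + 63)/(-480 + 63)) = 1/(8705 - 26/(-417)) = 1/(8705 - 1/417*(-26)) = 1/(8705 + 26/417) = 1/(3630011/417) = 417/3630011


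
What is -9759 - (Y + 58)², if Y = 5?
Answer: -13728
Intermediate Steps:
-9759 - (Y + 58)² = -9759 - (5 + 58)² = -9759 - 1*63² = -9759 - 1*3969 = -9759 - 3969 = -13728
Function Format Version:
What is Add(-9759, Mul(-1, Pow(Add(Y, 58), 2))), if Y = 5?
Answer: -13728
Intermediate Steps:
Add(-9759, Mul(-1, Pow(Add(Y, 58), 2))) = Add(-9759, Mul(-1, Pow(Add(5, 58), 2))) = Add(-9759, Mul(-1, Pow(63, 2))) = Add(-9759, Mul(-1, 3969)) = Add(-9759, -3969) = -13728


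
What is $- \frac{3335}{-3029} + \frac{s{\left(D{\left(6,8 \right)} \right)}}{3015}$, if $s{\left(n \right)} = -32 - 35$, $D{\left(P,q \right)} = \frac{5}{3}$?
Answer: $\frac{147046}{136305} \approx 1.0788$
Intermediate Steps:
$D{\left(P,q \right)} = \frac{5}{3}$ ($D{\left(P,q \right)} = 5 \cdot \frac{1}{3} = \frac{5}{3}$)
$s{\left(n \right)} = -67$
$- \frac{3335}{-3029} + \frac{s{\left(D{\left(6,8 \right)} \right)}}{3015} = - \frac{3335}{-3029} - \frac{67}{3015} = \left(-3335\right) \left(- \frac{1}{3029}\right) - \frac{1}{45} = \frac{3335}{3029} - \frac{1}{45} = \frac{147046}{136305}$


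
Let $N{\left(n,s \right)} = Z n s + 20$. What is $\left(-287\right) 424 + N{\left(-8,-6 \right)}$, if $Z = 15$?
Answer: $-120948$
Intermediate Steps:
$N{\left(n,s \right)} = 20 + 15 n s$ ($N{\left(n,s \right)} = 15 n s + 20 = 20 + 15 n s$)
$\left(-287\right) 424 + N{\left(-8,-6 \right)} = \left(-287\right) 424 + \left(20 + 15 \left(-8\right) \left(-6\right)\right) = -121688 + \left(20 + 720\right) = -121688 + 740 = -120948$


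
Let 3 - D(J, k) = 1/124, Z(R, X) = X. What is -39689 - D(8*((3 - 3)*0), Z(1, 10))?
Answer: -4921807/124 ≈ -39692.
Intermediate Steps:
D(J, k) = 371/124 (D(J, k) = 3 - 1/124 = 371/124)
-39689 - D(8*((3 - 3)*0), Z(1, 10)) = -39689 - 1*371/124 = -39689 - 371/124 = -4921807/124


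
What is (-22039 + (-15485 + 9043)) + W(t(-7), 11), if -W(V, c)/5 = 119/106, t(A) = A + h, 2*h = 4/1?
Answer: -3019581/106 ≈ -28487.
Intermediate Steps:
h = 2 (h = (4/1)/2 = (4*1)/2 = (½)*4 = 2)
t(A) = 2 + A (t(A) = A + 2 = 2 + A)
W(V, c) = -595/106
(-22039 + (-15485 + 9043)) + W(t(-7), 11) = (-22039 + (-15485 + 9043)) - 595/106 = (-22039 - 6442) - 595/106 = -28481 - 595/106 = -3019581/106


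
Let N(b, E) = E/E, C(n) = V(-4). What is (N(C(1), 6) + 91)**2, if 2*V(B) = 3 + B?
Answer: 8464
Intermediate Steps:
V(B) = 3/2 + B/2 (V(B) = (3 + B)/2 = 3/2 + B/2)
C(n) = -1/2 (C(n) = 3/2 + (1/2)*(-4) = 3/2 - 2 = -1/2)
N(b, E) = 1
(N(C(1), 6) + 91)**2 = (1 + 91)**2 = 92**2 = 8464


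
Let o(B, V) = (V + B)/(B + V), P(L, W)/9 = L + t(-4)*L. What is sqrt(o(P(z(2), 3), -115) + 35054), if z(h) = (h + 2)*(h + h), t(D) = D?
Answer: 3*sqrt(3895) ≈ 187.23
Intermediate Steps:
z(h) = 2*h*(2 + h) (z(h) = (2 + h)*(2*h) = 2*h*(2 + h))
P(L, W) = -27*L (P(L, W) = 9*(L - 4*L) = 9*(-3*L) = -27*L)
o(B, V) = 1 (o(B, V) = (B + V)/(B + V) = 1)
sqrt(o(P(z(2), 3), -115) + 35054) = sqrt(1 + 35054) = sqrt(35055) = 3*sqrt(3895)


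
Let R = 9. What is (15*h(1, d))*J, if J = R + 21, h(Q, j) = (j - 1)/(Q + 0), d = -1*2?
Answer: -1350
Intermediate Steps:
d = -2
h(Q, j) = (-1 + j)/Q
J = 30 (J = 9 + 21 = 30)
(15*h(1, d))*J = (15*((-1 - 2)/1))*30 = (15*(1*(-3)))*30 = (15*(-3))*30 = -45*30 = -1350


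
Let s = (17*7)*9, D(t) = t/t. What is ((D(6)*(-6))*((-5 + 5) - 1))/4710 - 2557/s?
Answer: -2006174/840735 ≈ -2.3862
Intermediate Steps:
D(t) = 1
s = 1071 (s = 119*9 = 1071)
((D(6)*(-6))*((-5 + 5) - 1))/4710 - 2557/s = ((1*(-6))*((-5 + 5) - 1))/4710 - 2557/1071 = -6*(0 - 1)*(1/4710) - 2557*1/1071 = -6*(-1)*(1/4710) - 2557/1071 = 6*(1/4710) - 2557/1071 = 1/785 - 2557/1071 = -2006174/840735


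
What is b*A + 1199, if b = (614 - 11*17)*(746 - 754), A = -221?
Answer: 756135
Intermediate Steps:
b = -3416 (b = (614 - 187)*(-8) = 427*(-8) = -3416)
b*A + 1199 = -3416*(-221) + 1199 = 754936 + 1199 = 756135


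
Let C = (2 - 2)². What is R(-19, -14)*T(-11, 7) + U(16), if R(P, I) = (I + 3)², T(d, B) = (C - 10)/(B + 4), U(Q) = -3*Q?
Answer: -158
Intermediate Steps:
C = 0 (C = 0² = 0)
T(d, B) = -10/(4 + B) (T(d, B) = (0 - 10)/(B + 4) = -10/(4 + B))
R(P, I) = (3 + I)²
R(-19, -14)*T(-11, 7) + U(16) = (3 - 14)²*(-10/(4 + 7)) - 3*16 = (-11)²*(-10/11) - 48 = 121*(-10*1/11) - 48 = 121*(-10/11) - 48 = -110 - 48 = -158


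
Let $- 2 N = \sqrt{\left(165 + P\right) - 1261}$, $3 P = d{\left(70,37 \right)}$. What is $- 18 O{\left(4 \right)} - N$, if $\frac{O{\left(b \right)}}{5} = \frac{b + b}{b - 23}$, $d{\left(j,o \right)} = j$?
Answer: $\frac{720}{19} + \frac{i \sqrt{9654}}{6} \approx 37.895 + 16.376 i$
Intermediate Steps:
$P = \frac{70}{3}$ ($P = \frac{1}{3} \cdot 70 = \frac{70}{3} \approx 23.333$)
$O{\left(b \right)} = \frac{10 b}{-23 + b}$ ($O{\left(b \right)} = 5 \frac{b + b}{b - 23} = 5 \frac{2 b}{-23 + b} = \frac{10 b}{-23 + b}$)
$N = - \frac{i \sqrt{9654}}{6}$ ($N = - \frac{\sqrt{\left(165 + \frac{70}{3}\right) - 1261}}{2} = - \frac{\sqrt{\frac{565}{3} - 1261}}{2} = - \frac{\sqrt{- \frac{3218}{3}}}{2} = - \frac{\frac{1}{3} i \sqrt{9654}}{2} = - \frac{i \sqrt{9654}}{6} \approx - 16.376 i$)
$- 18 O{\left(4 \right)} - N = - 18 \cdot 10 \cdot 4 \frac{1}{-23 + 4} - - \frac{i \sqrt{9654}}{6} = - 18 \cdot 10 \cdot 4 \frac{1}{-19} + \frac{i \sqrt{9654}}{6} = - 18 \cdot 10 \cdot 4 \left(- \frac{1}{19}\right) + \frac{i \sqrt{9654}}{6} = \left(-18\right) \left(- \frac{40}{19}\right) + \frac{i \sqrt{9654}}{6} = \frac{720}{19} + \frac{i \sqrt{9654}}{6}$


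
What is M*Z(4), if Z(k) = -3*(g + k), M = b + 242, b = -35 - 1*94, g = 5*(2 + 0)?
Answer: -4746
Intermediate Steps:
g = 10 (g = 5*2 = 10)
b = -129 (b = -35 - 94 = -129)
M = 113 (M = -129 + 242 = 113)
Z(k) = -30 - 3*k (Z(k) = -3*(10 + k) = -30 - 3*k)
M*Z(4) = 113*(-30 - 3*4) = 113*(-30 - 12) = 113*(-42) = -4746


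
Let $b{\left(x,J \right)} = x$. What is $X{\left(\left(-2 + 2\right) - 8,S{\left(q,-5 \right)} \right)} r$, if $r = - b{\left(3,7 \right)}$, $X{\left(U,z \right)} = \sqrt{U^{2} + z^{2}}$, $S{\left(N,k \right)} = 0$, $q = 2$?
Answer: $-24$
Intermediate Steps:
$r = -3$ ($r = \left(-1\right) 3 = -3$)
$X{\left(\left(-2 + 2\right) - 8,S{\left(q,-5 \right)} \right)} r = \sqrt{\left(\left(-2 + 2\right) - 8\right)^{2} + 0^{2}} \left(-3\right) = \sqrt{\left(0 - 8\right)^{2} + 0} \left(-3\right) = \sqrt{\left(-8\right)^{2} + 0} \left(-3\right) = \sqrt{64 + 0} \left(-3\right) = \sqrt{64} \left(-3\right) = 8 \left(-3\right) = -24$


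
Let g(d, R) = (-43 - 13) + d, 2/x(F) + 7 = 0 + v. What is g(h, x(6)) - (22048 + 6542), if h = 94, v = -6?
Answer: -28552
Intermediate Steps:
x(F) = -2/13 (x(F) = 2/(-7 + (0 - 6)) = 2/(-7 - 6) = 2/(-13) = 2*(-1/13) = -2/13)
g(d, R) = -56 + d
g(h, x(6)) - (22048 + 6542) = (-56 + 94) - (22048 + 6542) = 38 - 1*28590 = 38 - 28590 = -28552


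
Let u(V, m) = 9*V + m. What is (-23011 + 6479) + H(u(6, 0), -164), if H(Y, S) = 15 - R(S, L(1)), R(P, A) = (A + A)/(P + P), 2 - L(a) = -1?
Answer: -2708785/164 ≈ -16517.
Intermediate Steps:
u(V, m) = m + 9*V
L(a) = 3 (L(a) = 2 - 1*(-1) = 2 + 1 = 3)
R(P, A) = A/P (R(P, A) = (2*A)/((2*P)) = (2*A)*(1/(2*P)) = A/P)
H(Y, S) = 15 - 3/S
(-23011 + 6479) + H(u(6, 0), -164) = (-23011 + 6479) + (15 - 3/(-164)) = -16532 + (15 - 3*(-1/164)) = -16532 + (15 + 3/164) = -16532 + 2463/164 = -2708785/164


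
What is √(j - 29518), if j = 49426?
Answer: 6*√553 ≈ 141.10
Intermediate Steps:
√(j - 29518) = √(49426 - 29518) = √19908 = 6*√553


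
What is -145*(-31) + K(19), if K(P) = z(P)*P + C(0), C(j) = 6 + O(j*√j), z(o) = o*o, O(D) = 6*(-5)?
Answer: 11330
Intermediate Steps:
O(D) = -30
z(o) = o²
C(j) = -24 (C(j) = 6 - 30 = -24)
K(P) = -24 + P³ (K(P) = P²*P - 24 = P³ - 24 = -24 + P³)
-145*(-31) + K(19) = -145*(-31) + (-24 + 19³) = 4495 + (-24 + 6859) = 4495 + 6835 = 11330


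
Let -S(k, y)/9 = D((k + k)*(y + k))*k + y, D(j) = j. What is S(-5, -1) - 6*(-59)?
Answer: 3063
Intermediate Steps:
S(k, y) = -9*y - 18*k²*(k + y) (S(k, y) = -9*(((k + k)*(y + k))*k + y) = -9*(((2*k)*(k + y))*k + y) = -9*((2*k*(k + y))*k + y) = -9*(2*k²*(k + y) + y) = -9*(y + 2*k²*(k + y)) = -9*y - 18*k²*(k + y))
S(-5, -1) - 6*(-59) = (-9*(-1) + 18*(-5)²*(-1*(-5) - 1*(-1))) - 6*(-59) = (9 + 18*25*(5 + 1)) + 354 = (9 + 18*25*6) + 354 = (9 + 2700) + 354 = 2709 + 354 = 3063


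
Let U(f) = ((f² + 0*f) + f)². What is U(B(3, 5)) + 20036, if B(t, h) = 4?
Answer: 20436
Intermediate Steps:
U(f) = (f + f²)² (U(f) = ((f² + 0) + f)² = (f² + f)² = (f + f²)²)
U(B(3, 5)) + 20036 = 4²*(1 + 4)² + 20036 = 16*5² + 20036 = 16*25 + 20036 = 400 + 20036 = 20436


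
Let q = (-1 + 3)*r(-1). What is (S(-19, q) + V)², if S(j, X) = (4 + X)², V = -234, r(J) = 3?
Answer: 17956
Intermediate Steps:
q = 6 (q = (-1 + 3)*3 = 2*3 = 6)
(S(-19, q) + V)² = ((4 + 6)² - 234)² = (10² - 234)² = (100 - 234)² = (-134)² = 17956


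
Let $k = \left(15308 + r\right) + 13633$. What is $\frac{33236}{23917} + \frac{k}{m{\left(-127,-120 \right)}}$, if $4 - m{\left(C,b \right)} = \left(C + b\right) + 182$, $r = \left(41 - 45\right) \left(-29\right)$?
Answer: $\frac{697249553}{1650273} \approx 422.51$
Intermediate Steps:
$r = 116$ ($r = \left(-4\right) \left(-29\right) = 116$)
$m{\left(C,b \right)} = -178 - C - b$ ($m{\left(C,b \right)} = 4 - \left(\left(C + b\right) + 182\right) = 4 - \left(182 + C + b\right) = -178 - C - b$)
$k = 29057$ ($k = \left(15308 + 116\right) + 13633 = 15424 + 13633 = 29057$)
$\frac{33236}{23917} + \frac{k}{m{\left(-127,-120 \right)}} = \frac{33236}{23917} + \frac{29057}{-178 - -127 - -120} = 33236 \cdot \frac{1}{23917} + \frac{29057}{-178 + 127 + 120} = \frac{33236}{23917} + \frac{29057}{69} = \frac{697249553}{1650273}$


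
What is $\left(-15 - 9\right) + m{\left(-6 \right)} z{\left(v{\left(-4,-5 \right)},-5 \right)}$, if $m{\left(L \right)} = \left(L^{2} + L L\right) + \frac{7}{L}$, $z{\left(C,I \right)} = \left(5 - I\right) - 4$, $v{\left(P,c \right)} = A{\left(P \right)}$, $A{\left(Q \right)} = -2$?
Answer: $401$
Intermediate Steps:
$v{\left(P,c \right)} = -2$
$z{\left(C,I \right)} = 1 - I$
$m{\left(L \right)} = 2 L^{2} + \frac{7}{L}$ ($m{\left(L \right)} = \left(L^{2} + L^{2}\right) + \frac{7}{L} = 2 L^{2} + \frac{7}{L}$)
$\left(-15 - 9\right) + m{\left(-6 \right)} z{\left(v{\left(-4,-5 \right)},-5 \right)} = \left(-15 - 9\right) + \frac{7 + 2 \left(-6\right)^{3}}{-6} \left(1 - -5\right) = -24 + - \frac{7 + 2 \left(-216\right)}{6} \left(1 + 5\right) = -24 + - \frac{7 - 432}{6} \cdot 6 = -24 + \left(- \frac{1}{6}\right) \left(-425\right) 6 = -24 + \frac{425}{6} \cdot 6 = -24 + 425 = 401$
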